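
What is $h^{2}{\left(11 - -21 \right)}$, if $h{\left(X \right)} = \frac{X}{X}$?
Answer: $1$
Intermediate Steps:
$h{\left(X \right)} = 1$
$h^{2}{\left(11 - -21 \right)} = 1^{2} = 1$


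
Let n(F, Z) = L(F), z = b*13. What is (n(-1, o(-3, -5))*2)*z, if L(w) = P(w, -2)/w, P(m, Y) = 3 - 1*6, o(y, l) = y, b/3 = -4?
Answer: -936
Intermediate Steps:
b = -12 (b = 3*(-4) = -12)
P(m, Y) = -3 (P(m, Y) = 3 - 6 = -3)
L(w) = -3/w
z = -156 (z = -12*13 = -156)
n(F, Z) = -3/F
(n(-1, o(-3, -5))*2)*z = (-3/(-1)*2)*(-156) = (-3*(-1)*2)*(-156) = (3*2)*(-156) = 6*(-156) = -936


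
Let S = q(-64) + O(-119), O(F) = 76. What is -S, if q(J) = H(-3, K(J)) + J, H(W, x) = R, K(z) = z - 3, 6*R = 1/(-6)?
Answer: -431/36 ≈ -11.972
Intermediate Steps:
R = -1/36 (R = (1/6)/(-6) = (1/6)*(-1/6) = -1/36 ≈ -0.027778)
K(z) = -3 + z
H(W, x) = -1/36
q(J) = -1/36 + J
S = 431/36 (S = (-1/36 - 64) + 76 = -2305/36 + 76 = 431/36 ≈ 11.972)
-S = -1*431/36 = -431/36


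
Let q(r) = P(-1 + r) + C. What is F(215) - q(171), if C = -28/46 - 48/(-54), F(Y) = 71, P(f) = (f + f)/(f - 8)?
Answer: 127841/1863 ≈ 68.621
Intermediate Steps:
P(f) = 2*f/(-8 + f) (P(f) = (2*f)/(-8 + f) = 2*f/(-8 + f))
C = 58/207 (C = -28*1/46 - 48*(-1/54) = -14/23 + 8/9 = 58/207 ≈ 0.28019)
q(r) = 58/207 + 2*(-1 + r)/(-9 + r) (q(r) = 2*(-1 + r)/(-8 + (-1 + r)) + 58/207 = 2*(-1 + r)/(-9 + r) + 58/207 = 58/207 + 2*(-1 + r)/(-9 + r))
F(215) - q(171) = 71 - 8*(-117 + 59*171)/(207*(-9 + 171)) = 71 - 8*(-117 + 10089)/(207*162) = 71 - 8*9972/(207*162) = 71 - 1*4432/1863 = 71 - 4432/1863 = 127841/1863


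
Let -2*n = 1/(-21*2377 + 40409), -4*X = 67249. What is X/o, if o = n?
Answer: -319701746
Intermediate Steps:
X = -67249/4 (X = -1/4*67249 = -67249/4 ≈ -16812.)
n = 1/19016 (n = -1/(2*(-21*2377 + 40409)) = -1/(2*(-49917 + 40409)) = -1/2/(-9508) = -1/2*(-1/9508) = 1/19016 ≈ 5.2587e-5)
o = 1/19016 ≈ 5.2587e-5
X/o = -67249/(4*1/19016) = -67249/4*19016 = -319701746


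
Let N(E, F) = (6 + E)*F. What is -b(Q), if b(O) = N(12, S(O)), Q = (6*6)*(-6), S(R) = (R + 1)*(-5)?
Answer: -19350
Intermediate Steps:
S(R) = -5 - 5*R (S(R) = (1 + R)*(-5) = -5 - 5*R)
Q = -216 (Q = 36*(-6) = -216)
N(E, F) = F*(6 + E)
b(O) = -90 - 90*O (b(O) = (-5 - 5*O)*(6 + 12) = (-5 - 5*O)*18 = -90 - 90*O)
-b(Q) = -(-90 - 90*(-216)) = -(-90 + 19440) = -1*19350 = -19350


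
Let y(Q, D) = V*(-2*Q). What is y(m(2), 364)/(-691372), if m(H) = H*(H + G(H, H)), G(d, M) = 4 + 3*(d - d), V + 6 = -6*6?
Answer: -252/172843 ≈ -0.0014580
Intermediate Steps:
V = -42 (V = -6 - 6*6 = -6 - 36 = -42)
G(d, M) = 4 (G(d, M) = 4 + 3*0 = 4 + 0 = 4)
m(H) = H*(4 + H) (m(H) = H*(H + 4) = H*(4 + H))
y(Q, D) = 84*Q (y(Q, D) = -(-84)*Q = 84*Q)
y(m(2), 364)/(-691372) = (84*(2*(4 + 2)))/(-691372) = (84*(2*6))*(-1/691372) = (84*12)*(-1/691372) = 1008*(-1/691372) = -252/172843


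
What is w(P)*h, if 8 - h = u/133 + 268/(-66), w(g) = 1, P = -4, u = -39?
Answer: 54221/4389 ≈ 12.354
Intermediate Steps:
h = 54221/4389 (h = 8 - (-39/133 + 268/(-66)) = 8 - (-39*1/133 + 268*(-1/66)) = 8 - (-39/133 - 134/33) = 8 - 1*(-19109/4389) = 8 + 19109/4389 = 54221/4389 ≈ 12.354)
w(P)*h = 1*(54221/4389) = 54221/4389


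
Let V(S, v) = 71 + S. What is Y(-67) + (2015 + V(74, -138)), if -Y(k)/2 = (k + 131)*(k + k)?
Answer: 19312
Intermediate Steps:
Y(k) = -4*k*(131 + k) (Y(k) = -2*(k + 131)*(k + k) = -2*(131 + k)*2*k = -4*k*(131 + k))
Y(-67) + (2015 + V(74, -138)) = -4*(-67)*(131 - 67) + (2015 + (71 + 74)) = -4*(-67)*64 + (2015 + 145) = 17152 + 2160 = 19312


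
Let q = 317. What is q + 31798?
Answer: 32115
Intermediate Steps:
q + 31798 = 317 + 31798 = 32115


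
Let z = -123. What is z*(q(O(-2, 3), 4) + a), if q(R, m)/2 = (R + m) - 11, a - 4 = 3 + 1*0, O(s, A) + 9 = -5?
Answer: 4305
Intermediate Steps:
O(s, A) = -14 (O(s, A) = -9 - 5 = -14)
a = 7 (a = 4 + (3 + 1*0) = 4 + (3 + 0) = 4 + 3 = 7)
q(R, m) = -22 + 2*R + 2*m (q(R, m) = 2*((R + m) - 11) = 2*(-11 + R + m) = -22 + 2*R + 2*m)
z*(q(O(-2, 3), 4) + a) = -123*((-22 + 2*(-14) + 2*4) + 7) = -123*((-22 - 28 + 8) + 7) = -123*(-42 + 7) = -123*(-35) = 4305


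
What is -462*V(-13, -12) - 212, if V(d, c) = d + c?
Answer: 11338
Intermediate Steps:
V(d, c) = c + d
-462*V(-13, -12) - 212 = -462*(-12 - 13) - 212 = -462*(-25) - 212 = 11550 - 212 = 11338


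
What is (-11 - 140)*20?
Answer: -3020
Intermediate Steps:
(-11 - 140)*20 = -151*20 = -3020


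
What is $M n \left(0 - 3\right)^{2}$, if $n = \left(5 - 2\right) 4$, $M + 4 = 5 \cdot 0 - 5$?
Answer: $-972$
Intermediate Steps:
$M = -9$ ($M = -4 + \left(5 \cdot 0 - 5\right) = -4 + \left(0 - 5\right) = -4 - 5 = -9$)
$n = 12$ ($n = 3 \cdot 4 = 12$)
$M n \left(0 - 3\right)^{2} = \left(-9\right) 12 \left(0 - 3\right)^{2} = - 108 \left(-3\right)^{2} = \left(-108\right) 9 = -972$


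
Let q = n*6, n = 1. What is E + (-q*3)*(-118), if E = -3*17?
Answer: 2073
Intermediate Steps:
E = -51
q = 6 (q = 1*6 = 6)
E + (-q*3)*(-118) = -51 + (-1*6*3)*(-118) = -51 - 6*3*(-118) = -51 - 18*(-118) = -51 + 2124 = 2073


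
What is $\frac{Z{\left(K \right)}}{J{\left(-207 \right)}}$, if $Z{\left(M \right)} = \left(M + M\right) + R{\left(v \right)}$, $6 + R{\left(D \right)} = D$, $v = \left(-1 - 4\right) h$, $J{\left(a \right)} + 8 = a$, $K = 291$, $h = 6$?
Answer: $- \frac{546}{215} \approx -2.5395$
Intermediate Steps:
$J{\left(a \right)} = -8 + a$
$v = -30$ ($v = \left(-1 - 4\right) 6 = \left(-5\right) 6 = -30$)
$R{\left(D \right)} = -6 + D$
$Z{\left(M \right)} = -36 + 2 M$ ($Z{\left(M \right)} = \left(M + M\right) - 36 = 2 M - 36 = -36 + 2 M$)
$\frac{Z{\left(K \right)}}{J{\left(-207 \right)}} = \frac{-36 + 2 \cdot 291}{-8 - 207} = \frac{-36 + 582}{-215} = 546 \left(- \frac{1}{215}\right) = - \frac{546}{215}$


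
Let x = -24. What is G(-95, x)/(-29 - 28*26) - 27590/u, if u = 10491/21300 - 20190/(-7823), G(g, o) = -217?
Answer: -1160019769570273/129224465467 ≈ -8976.8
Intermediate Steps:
u = 170706031/55543300 (u = 10491*(1/21300) - 20190*(-1/7823) = 3497/7100 + 20190/7823 = 170706031/55543300 ≈ 3.0734)
G(-95, x)/(-29 - 28*26) - 27590/u = -217/(-29 - 28*26) - 27590/170706031/55543300 = -217/(-29 - 728) - 27590*55543300/170706031 = -217/(-757) - 1532439647000/170706031 = -217*(-1/757) - 1532439647000/170706031 = 217/757 - 1532439647000/170706031 = -1160019769570273/129224465467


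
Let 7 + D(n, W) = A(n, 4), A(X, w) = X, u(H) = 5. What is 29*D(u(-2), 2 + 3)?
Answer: -58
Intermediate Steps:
D(n, W) = -7 + n
29*D(u(-2), 2 + 3) = 29*(-7 + 5) = 29*(-2) = -58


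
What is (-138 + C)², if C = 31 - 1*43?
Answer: 22500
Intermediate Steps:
C = -12 (C = 31 - 43 = -12)
(-138 + C)² = (-138 - 12)² = (-150)² = 22500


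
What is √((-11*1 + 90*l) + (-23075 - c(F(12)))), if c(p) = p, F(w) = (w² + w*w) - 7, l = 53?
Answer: I*√18597 ≈ 136.37*I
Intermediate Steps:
F(w) = -7 + 2*w² (F(w) = (w² + w²) - 7 = 2*w² - 7 = -7 + 2*w²)
√((-11*1 + 90*l) + (-23075 - c(F(12)))) = √((-11*1 + 90*53) + (-23075 - (-7 + 2*12²))) = √((-11 + 4770) + (-23075 - (-7 + 2*144))) = √(4759 + (-23075 - (-7 + 288))) = √(4759 + (-23075 - 1*281)) = √(4759 + (-23075 - 281)) = √(4759 - 23356) = √(-18597) = I*√18597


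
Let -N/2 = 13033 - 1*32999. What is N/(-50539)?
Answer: -39932/50539 ≈ -0.79012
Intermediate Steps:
N = 39932 (N = -2*(13033 - 1*32999) = -2*(13033 - 32999) = -2*(-19966) = 39932)
N/(-50539) = 39932/(-50539) = 39932*(-1/50539) = -39932/50539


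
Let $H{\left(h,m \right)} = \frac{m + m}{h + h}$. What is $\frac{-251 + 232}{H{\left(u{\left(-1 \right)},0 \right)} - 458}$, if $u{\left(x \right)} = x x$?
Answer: $\frac{19}{458} \approx 0.041485$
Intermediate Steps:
$u{\left(x \right)} = x^{2}$
$H{\left(h,m \right)} = \frac{m}{h}$ ($H{\left(h,m \right)} = \frac{2 m}{2 h} = 2 m \frac{1}{2 h} = \frac{m}{h}$)
$\frac{-251 + 232}{H{\left(u{\left(-1 \right)},0 \right)} - 458} = \frac{-251 + 232}{\frac{0}{\left(-1\right)^{2}} - 458} = - \frac{19}{\frac{0}{1} - 458} = - \frac{19}{0 \cdot 1 - 458} = - \frac{19}{0 - 458} = - \frac{19}{-458} = \left(-19\right) \left(- \frac{1}{458}\right) = \frac{19}{458}$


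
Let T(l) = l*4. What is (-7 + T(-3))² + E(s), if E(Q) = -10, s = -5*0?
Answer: 351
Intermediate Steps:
T(l) = 4*l
s = 0
(-7 + T(-3))² + E(s) = (-7 + 4*(-3))² - 10 = (-7 - 12)² - 10 = (-19)² - 10 = 361 - 10 = 351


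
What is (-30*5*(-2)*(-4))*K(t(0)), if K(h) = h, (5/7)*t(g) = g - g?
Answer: 0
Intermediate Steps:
t(g) = 0 (t(g) = 7*(g - g)/5 = (7/5)*0 = 0)
(-30*5*(-2)*(-4))*K(t(0)) = -30*5*(-2)*(-4)*0 = -(-300)*(-4)*0 = -30*40*0 = -1200*0 = 0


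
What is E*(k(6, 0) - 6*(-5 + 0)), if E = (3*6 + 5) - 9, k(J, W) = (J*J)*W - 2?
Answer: 392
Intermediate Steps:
k(J, W) = -2 + W*J² (k(J, W) = J²*W - 2 = W*J² - 2 = -2 + W*J²)
E = 14 (E = (18 + 5) - 9 = 23 - 9 = 14)
E*(k(6, 0) - 6*(-5 + 0)) = 14*((-2 + 0*6²) - 6*(-5 + 0)) = 14*((-2 + 0*36) - 6*(-5)) = 14*((-2 + 0) + 30) = 14*(-2 + 30) = 14*28 = 392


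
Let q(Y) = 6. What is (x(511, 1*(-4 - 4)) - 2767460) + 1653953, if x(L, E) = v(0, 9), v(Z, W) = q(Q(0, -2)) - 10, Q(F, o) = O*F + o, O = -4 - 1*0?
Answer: -1113511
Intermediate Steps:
O = -4 (O = -4 + 0 = -4)
Q(F, o) = o - 4*F (Q(F, o) = -4*F + o = o - 4*F)
v(Z, W) = -4 (v(Z, W) = 6 - 10 = -4)
x(L, E) = -4
(x(511, 1*(-4 - 4)) - 2767460) + 1653953 = (-4 - 2767460) + 1653953 = -2767464 + 1653953 = -1113511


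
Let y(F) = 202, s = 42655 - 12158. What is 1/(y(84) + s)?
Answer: 1/30699 ≈ 3.2574e-5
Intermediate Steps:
s = 30497
1/(y(84) + s) = 1/(202 + 30497) = 1/30699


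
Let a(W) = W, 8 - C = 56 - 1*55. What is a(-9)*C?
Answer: -63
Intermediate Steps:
C = 7 (C = 8 - (56 - 1*55) = 8 - (56 - 55) = 8 - 1*1 = 8 - 1 = 7)
a(-9)*C = -9*7 = -63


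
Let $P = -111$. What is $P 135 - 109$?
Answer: $-15094$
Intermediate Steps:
$P 135 - 109 = \left(-111\right) 135 - 109 = -14985 - 109 = -15094$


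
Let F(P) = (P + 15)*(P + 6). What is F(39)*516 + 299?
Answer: 1254179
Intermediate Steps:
F(P) = (6 + P)*(15 + P) (F(P) = (15 + P)*(6 + P) = (6 + P)*(15 + P))
F(39)*516 + 299 = (90 + 39² + 21*39)*516 + 299 = (90 + 1521 + 819)*516 + 299 = 2430*516 + 299 = 1253880 + 299 = 1254179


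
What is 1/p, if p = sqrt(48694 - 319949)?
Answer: -I*sqrt(271255)/271255 ≈ -0.00192*I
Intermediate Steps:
p = I*sqrt(271255) (p = sqrt(-271255) = I*sqrt(271255) ≈ 520.82*I)
1/p = 1/(I*sqrt(271255)) = -I*sqrt(271255)/271255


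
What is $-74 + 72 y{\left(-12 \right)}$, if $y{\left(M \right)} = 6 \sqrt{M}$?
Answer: $-74 + 864 i \sqrt{3} \approx -74.0 + 1496.5 i$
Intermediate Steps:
$-74 + 72 y{\left(-12 \right)} = -74 + 72 \cdot 6 \sqrt{-12} = -74 + 72 \cdot 6 \cdot 2 i \sqrt{3} = -74 + 72 \cdot 12 i \sqrt{3} = -74 + 864 i \sqrt{3}$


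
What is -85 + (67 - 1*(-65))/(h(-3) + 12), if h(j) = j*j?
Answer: -551/7 ≈ -78.714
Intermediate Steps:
h(j) = j²
-85 + (67 - 1*(-65))/(h(-3) + 12) = -85 + (67 - 1*(-65))/((-3)² + 12) = -85 + (67 + 65)/(9 + 12) = -85 + 132/21 = -85 + (1/21)*132 = -85 + 44/7 = -551/7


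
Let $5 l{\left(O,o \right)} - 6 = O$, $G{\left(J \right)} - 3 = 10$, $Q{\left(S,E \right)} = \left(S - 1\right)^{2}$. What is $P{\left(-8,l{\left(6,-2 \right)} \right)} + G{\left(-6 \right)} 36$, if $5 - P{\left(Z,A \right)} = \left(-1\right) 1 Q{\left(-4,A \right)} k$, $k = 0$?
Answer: $473$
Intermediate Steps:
$Q{\left(S,E \right)} = \left(-1 + S\right)^{2}$
$G{\left(J \right)} = 13$ ($G{\left(J \right)} = 3 + 10 = 13$)
$l{\left(O,o \right)} = \frac{6}{5} + \frac{O}{5}$
$P{\left(Z,A \right)} = 5$ ($P{\left(Z,A \right)} = 5 - \left(-1\right) 1 \left(-1 - 4\right)^{2} \cdot 0 = 5 - - \left(-5\right)^{2} \cdot 0 = 5 - \left(-1\right) 25 \cdot 0 = 5 - \left(-25\right) 0 = 5 - 0 = 5 + 0 = 5$)
$P{\left(-8,l{\left(6,-2 \right)} \right)} + G{\left(-6 \right)} 36 = 5 + 13 \cdot 36 = 5 + 468 = 473$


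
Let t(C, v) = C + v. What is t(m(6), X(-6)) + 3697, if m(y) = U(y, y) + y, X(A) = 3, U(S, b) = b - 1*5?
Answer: 3707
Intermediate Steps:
U(S, b) = -5 + b (U(S, b) = b - 5 = -5 + b)
m(y) = -5 + 2*y (m(y) = (-5 + y) + y = -5 + 2*y)
t(m(6), X(-6)) + 3697 = ((-5 + 2*6) + 3) + 3697 = ((-5 + 12) + 3) + 3697 = (7 + 3) + 3697 = 10 + 3697 = 3707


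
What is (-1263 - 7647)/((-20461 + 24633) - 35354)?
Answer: 1485/5197 ≈ 0.28574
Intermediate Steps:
(-1263 - 7647)/((-20461 + 24633) - 35354) = -8910/(4172 - 35354) = -8910/(-31182) = -8910*(-1/31182) = 1485/5197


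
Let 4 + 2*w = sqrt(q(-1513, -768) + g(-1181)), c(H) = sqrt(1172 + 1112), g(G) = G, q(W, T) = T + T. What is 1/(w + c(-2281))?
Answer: 2/(-4 + 4*sqrt(571) + I*sqrt(2717)) ≈ 0.016495 - 0.0093882*I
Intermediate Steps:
q(W, T) = 2*T
c(H) = 2*sqrt(571) (c(H) = sqrt(2284) = 2*sqrt(571))
w = -2 + I*sqrt(2717)/2 (w = -2 + sqrt(2*(-768) - 1181)/2 = -2 + sqrt(-1536 - 1181)/2 = -2 + sqrt(-2717)/2 = -2 + (I*sqrt(2717))/2 = -2 + I*sqrt(2717)/2 ≈ -2.0 + 26.062*I)
1/(w + c(-2281)) = 1/((-2 + I*sqrt(2717)/2) + 2*sqrt(571)) = 1/(-2 + 2*sqrt(571) + I*sqrt(2717)/2)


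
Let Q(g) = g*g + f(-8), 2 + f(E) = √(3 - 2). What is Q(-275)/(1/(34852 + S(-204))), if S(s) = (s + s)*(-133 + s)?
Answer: 13033645152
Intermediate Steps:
S(s) = 2*s*(-133 + s) (S(s) = (2*s)*(-133 + s) = 2*s*(-133 + s))
f(E) = -1 (f(E) = -2 + √(3 - 2) = -2 + √1 = -2 + 1 = -1)
Q(g) = -1 + g² (Q(g) = g*g - 1 = g² - 1 = -1 + g²)
Q(-275)/(1/(34852 + S(-204))) = (-1 + (-275)²)/(1/(34852 + 2*(-204)*(-133 - 204))) = (-1 + 75625)/(1/(34852 + 2*(-204)*(-337))) = 75624/(1/(34852 + 137496)) = 75624/(1/172348) = 75624*172348 = 13033645152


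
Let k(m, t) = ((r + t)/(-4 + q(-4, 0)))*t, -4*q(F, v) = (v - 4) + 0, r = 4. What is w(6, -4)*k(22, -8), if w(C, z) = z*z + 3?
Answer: -608/3 ≈ -202.67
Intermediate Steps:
q(F, v) = 1 - v/4 (q(F, v) = -((v - 4) + 0)/4 = -((-4 + v) + 0)/4 = -(-4 + v)/4 = 1 - v/4)
k(m, t) = t*(-4/3 - t/3) (k(m, t) = ((4 + t)/(-4 + (1 - 1/4*0)))*t = ((4 + t)/(-4 + (1 + 0)))*t = ((4 + t)/(-4 + 1))*t = ((4 + t)/(-3))*t = ((4 + t)*(-1/3))*t = (-4/3 - t/3)*t = t*(-4/3 - t/3))
w(C, z) = 3 + z**2 (w(C, z) = z**2 + 3 = 3 + z**2)
w(6, -4)*k(22, -8) = (3 + (-4)**2)*(-1/3*(-8)*(4 - 8)) = (3 + 16)*(-1/3*(-8)*(-4)) = 19*(-32/3) = -608/3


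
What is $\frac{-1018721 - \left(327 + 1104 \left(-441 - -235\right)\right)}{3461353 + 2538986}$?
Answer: $- \frac{791624}{6000339} \approx -0.13193$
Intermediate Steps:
$\frac{-1018721 - \left(327 + 1104 \left(-441 - -235\right)\right)}{3461353 + 2538986} = \frac{-1018721 - \left(327 + 1104 \left(-441 + 235\right)\right)}{6000339} = \left(-1018721 - -227097\right) \frac{1}{6000339} = \left(-1018721 + \left(-327 + 227424\right)\right) \frac{1}{6000339} = \left(-1018721 + 227097\right) \frac{1}{6000339} = \left(-791624\right) \frac{1}{6000339} = - \frac{791624}{6000339}$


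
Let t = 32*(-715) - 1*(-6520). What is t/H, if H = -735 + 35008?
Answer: -16360/34273 ≈ -0.47734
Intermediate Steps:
H = 34273
t = -16360 (t = -22880 + 6520 = -16360)
t/H = -16360/34273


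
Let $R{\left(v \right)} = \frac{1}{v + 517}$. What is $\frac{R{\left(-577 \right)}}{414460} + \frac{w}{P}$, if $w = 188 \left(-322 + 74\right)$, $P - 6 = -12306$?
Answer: $\frac{1288252189}{339857200} \approx 3.7906$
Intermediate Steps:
$P = -12300$ ($P = 6 - 12306 = -12300$)
$R{\left(v \right)} = \frac{1}{517 + v}$
$w = -46624$ ($w = 188 \left(-248\right) = -46624$)
$\frac{R{\left(-577 \right)}}{414460} + \frac{w}{P} = \frac{1}{\left(517 - 577\right) 414460} - \frac{46624}{-12300} = \frac{1}{-60} \cdot \frac{1}{414460} - - \frac{11656}{3075} = \left(- \frac{1}{60}\right) \frac{1}{414460} + \frac{11656}{3075} = - \frac{1}{24867600} + \frac{11656}{3075} = \frac{1288252189}{339857200}$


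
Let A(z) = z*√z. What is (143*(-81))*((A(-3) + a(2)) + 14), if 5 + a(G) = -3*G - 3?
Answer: 34749*I*√3 ≈ 60187.0*I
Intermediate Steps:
A(z) = z^(3/2)
a(G) = -8 - 3*G (a(G) = -5 + (-3*G - 3) = -5 + (-3 - 3*G) = -8 - 3*G)
(143*(-81))*((A(-3) + a(2)) + 14) = (143*(-81))*(((-3)^(3/2) + (-8 - 3*2)) + 14) = -11583*((-3*I*√3 + (-8 - 6)) + 14) = -11583*((-3*I*√3 - 14) + 14) = -11583*((-14 - 3*I*√3) + 14) = -(-34749)*I*√3 = 34749*I*√3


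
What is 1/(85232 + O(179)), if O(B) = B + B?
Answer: 1/85590 ≈ 1.1684e-5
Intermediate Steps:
O(B) = 2*B
1/(85232 + O(179)) = 1/(85232 + 2*179) = 1/(85232 + 358) = 1/85590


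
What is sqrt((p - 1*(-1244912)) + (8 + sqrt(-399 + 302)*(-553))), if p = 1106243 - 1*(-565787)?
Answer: sqrt(2916950 - 553*I*sqrt(97)) ≈ 1707.9 - 1.59*I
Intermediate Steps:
p = 1672030 (p = 1106243 + 565787 = 1672030)
sqrt((p - 1*(-1244912)) + (8 + sqrt(-399 + 302)*(-553))) = sqrt((1672030 - 1*(-1244912)) + (8 + sqrt(-399 + 302)*(-553))) = sqrt((1672030 + 1244912) + (8 + sqrt(-97)*(-553))) = sqrt(2916942 + (8 + (I*sqrt(97))*(-553))) = sqrt(2916942 + (8 - 553*I*sqrt(97))) = sqrt(2916950 - 553*I*sqrt(97))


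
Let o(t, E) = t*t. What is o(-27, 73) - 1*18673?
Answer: -17944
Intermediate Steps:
o(t, E) = t**2
o(-27, 73) - 1*18673 = (-27)**2 - 1*18673 = 729 - 18673 = -17944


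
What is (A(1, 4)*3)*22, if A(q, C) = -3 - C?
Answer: -462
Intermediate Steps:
(A(1, 4)*3)*22 = ((-3 - 1*4)*3)*22 = ((-3 - 4)*3)*22 = -7*3*22 = -21*22 = -462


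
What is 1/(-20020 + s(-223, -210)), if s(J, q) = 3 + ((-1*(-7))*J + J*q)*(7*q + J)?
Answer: -1/76660434 ≈ -1.3045e-8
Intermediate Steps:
s(J, q) = 3 + (J + 7*q)*(7*J + J*q) (s(J, q) = 3 + (7*J + J*q)*(J + 7*q) = 3 + (J + 7*q)*(7*J + J*q))
1/(-20020 + s(-223, -210)) = 1/(-20020 + (3 + 7*(-223)² - 210*(-223)² + 7*(-223)*(-210)² + 49*(-223)*(-210))) = 1/(-20020 + (3 + 7*49729 - 210*49729 + 7*(-223)*44100 + 2294670)) = 1/(-20020 + (3 + 348103 - 10443090 - 68840100 + 2294670)) = 1/(-20020 - 76640414) = 1/(-76660434) = -1/76660434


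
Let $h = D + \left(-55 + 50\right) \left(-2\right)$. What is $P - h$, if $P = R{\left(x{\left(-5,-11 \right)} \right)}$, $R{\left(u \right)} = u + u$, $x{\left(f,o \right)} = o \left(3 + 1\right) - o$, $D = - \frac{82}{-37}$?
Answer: $- \frac{2894}{37} \approx -78.216$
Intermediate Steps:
$D = \frac{82}{37}$ ($D = \left(-82\right) \left(- \frac{1}{37}\right) = \frac{82}{37} \approx 2.2162$)
$x{\left(f,o \right)} = 3 o$ ($x{\left(f,o \right)} = o 4 - o = 4 o - o = 3 o$)
$R{\left(u \right)} = 2 u$
$h = \frac{452}{37}$ ($h = \frac{82}{37} + \left(-55 + 50\right) \left(-2\right) = \frac{82}{37} - -10 = \frac{82}{37} + 10 = \frac{452}{37} \approx 12.216$)
$P = -66$ ($P = 2 \cdot 3 \left(-11\right) = 2 \left(-33\right) = -66$)
$P - h = -66 - \frac{452}{37} = - \frac{2894}{37}$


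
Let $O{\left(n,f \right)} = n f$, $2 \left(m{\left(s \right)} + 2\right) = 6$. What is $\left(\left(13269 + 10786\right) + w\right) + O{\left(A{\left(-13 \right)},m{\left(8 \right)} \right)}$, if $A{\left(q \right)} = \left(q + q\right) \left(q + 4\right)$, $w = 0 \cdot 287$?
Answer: $24289$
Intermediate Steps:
$m{\left(s \right)} = 1$ ($m{\left(s \right)} = -2 + \frac{1}{2} \cdot 6 = -2 + 3 = 1$)
$w = 0$
$A{\left(q \right)} = 2 q \left(4 + q\right)$
$O{\left(n,f \right)} = f n$
$\left(\left(13269 + 10786\right) + w\right) + O{\left(A{\left(-13 \right)},m{\left(8 \right)} \right)} = \left(\left(13269 + 10786\right) + 0\right) + 1 \cdot 2 \left(-13\right) \left(4 - 13\right) = \left(24055 + 0\right) + 1 \cdot 2 \left(-13\right) \left(-9\right) = 24055 + 1 \cdot 234 = 24055 + 234 = 24289$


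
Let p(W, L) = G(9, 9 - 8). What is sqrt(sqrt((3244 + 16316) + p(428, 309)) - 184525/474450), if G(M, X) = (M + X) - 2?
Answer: sqrt(-140076618 + 1440657936*sqrt(1223))/18978 ≈ 11.811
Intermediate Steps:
G(M, X) = -2 + M + X
p(W, L) = 8 (p(W, L) = -2 + 9 + (9 - 8) = -2 + 9 + 1 = 8)
sqrt(sqrt((3244 + 16316) + p(428, 309)) - 184525/474450) = sqrt(sqrt((3244 + 16316) + 8) - 184525/474450) = sqrt(sqrt(19560 + 8) - 184525*1/474450) = sqrt(sqrt(19568) - 7381/18978) = sqrt(4*sqrt(1223) - 7381/18978) = sqrt(-7381/18978 + 4*sqrt(1223))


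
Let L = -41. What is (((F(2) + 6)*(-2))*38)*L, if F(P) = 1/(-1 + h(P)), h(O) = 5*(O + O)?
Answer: 18860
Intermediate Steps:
h(O) = 10*O (h(O) = 5*(2*O) = 10*O)
F(P) = 1/(-1 + 10*P)
(((F(2) + 6)*(-2))*38)*L = (((1/(-1 + 10*2) + 6)*(-2))*38)*(-41) = (((1/(-1 + 20) + 6)*(-2))*38)*(-41) = (((1/19 + 6)*(-2))*38)*(-41) = (((115/19)*(-2))*38)*(-41) = -230/19*38*(-41) = -460*(-41) = 18860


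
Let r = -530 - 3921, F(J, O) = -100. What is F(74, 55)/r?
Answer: 100/4451 ≈ 0.022467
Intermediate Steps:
r = -4451
F(74, 55)/r = -100/(-4451) = -100*(-1/4451) = 100/4451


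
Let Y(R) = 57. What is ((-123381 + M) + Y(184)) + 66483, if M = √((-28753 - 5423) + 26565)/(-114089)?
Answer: -56841 - I*√7611/114089 ≈ -56841.0 - 0.00076468*I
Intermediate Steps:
M = -I*√7611/114089 (M = √(-34176 + 26565)*(-1/114089) = √(-7611)*(-1/114089) = (I*√7611)*(-1/114089) = -I*√7611/114089 ≈ -0.00076468*I)
((-123381 + M) + Y(184)) + 66483 = ((-123381 - I*√7611/114089) + 57) + 66483 = (-123324 - I*√7611/114089) + 66483 = -56841 - I*√7611/114089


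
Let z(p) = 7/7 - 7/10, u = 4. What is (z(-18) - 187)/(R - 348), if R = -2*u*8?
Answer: 1867/4120 ≈ 0.45316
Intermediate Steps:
z(p) = 3/10 (z(p) = 7*(⅐) - 7*⅒ = 1 - 7/10 = 3/10)
R = -64 (R = -2*4*8 = -8*8 = -64)
(z(-18) - 187)/(R - 348) = (3/10 - 187)/(-64 - 348) = -1867/10/(-412) = -1867/10*(-1/412) = 1867/4120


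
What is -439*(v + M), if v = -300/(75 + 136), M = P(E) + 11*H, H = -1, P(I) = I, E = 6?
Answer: 594845/211 ≈ 2819.2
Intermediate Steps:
M = -5 (M = 6 + 11*(-1) = 6 - 11 = -5)
v = -300/211 ≈ -1.4218
-439*(v + M) = -439*(-300/211 - 5) = -439*(-1355/211) = 594845/211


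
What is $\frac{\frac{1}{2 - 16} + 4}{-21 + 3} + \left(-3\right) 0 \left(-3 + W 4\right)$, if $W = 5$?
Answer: $- \frac{55}{252} \approx -0.21825$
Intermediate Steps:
$\frac{\frac{1}{2 - 16} + 4}{-21 + 3} + \left(-3\right) 0 \left(-3 + W 4\right) = \frac{\frac{1}{2 - 16} + 4}{-21 + 3} + \left(-3\right) 0 \left(-3 + 5 \cdot 4\right) = \frac{\frac{1}{-14} + 4}{-18} + 0 \left(-3 + 20\right) = \left(- \frac{1}{14} + 4\right) \left(- \frac{1}{18}\right) + 0 \cdot 17 = \frac{55}{14} \left(- \frac{1}{18}\right) + 0 = - \frac{55}{252} + 0 = - \frac{55}{252}$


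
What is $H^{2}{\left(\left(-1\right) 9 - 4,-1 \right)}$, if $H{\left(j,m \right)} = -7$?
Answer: $49$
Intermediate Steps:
$H^{2}{\left(\left(-1\right) 9 - 4,-1 \right)} = \left(-7\right)^{2} = 49$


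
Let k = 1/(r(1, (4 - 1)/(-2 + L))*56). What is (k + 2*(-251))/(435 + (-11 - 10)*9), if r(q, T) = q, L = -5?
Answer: -28111/13776 ≈ -2.0406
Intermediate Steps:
k = 1/56 (k = 1/(1*56) = 1/56 ≈ 0.017857)
(k + 2*(-251))/(435 + (-11 - 10)*9) = (1/56 + 2*(-251))/(435 + (-11 - 10)*9) = (1/56 - 502)/(435 - 21*9) = -28111/(56*(435 - 189)) = -28111/56/246 = -28111/56*1/246 = -28111/13776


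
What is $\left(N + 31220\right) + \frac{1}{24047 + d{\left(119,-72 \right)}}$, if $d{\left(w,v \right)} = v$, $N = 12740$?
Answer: $\frac{1053941001}{23975} \approx 43960.0$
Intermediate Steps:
$\left(N + 31220\right) + \frac{1}{24047 + d{\left(119,-72 \right)}} = \left(12740 + 31220\right) + \frac{1}{24047 - 72} = 43960 + \frac{1}{23975} = \frac{1053941001}{23975}$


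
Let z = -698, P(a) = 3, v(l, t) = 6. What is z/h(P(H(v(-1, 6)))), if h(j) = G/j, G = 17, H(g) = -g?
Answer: -2094/17 ≈ -123.18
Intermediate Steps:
h(j) = 17/j
z/h(P(H(v(-1, 6)))) = -698/(17/3) = -698/(17*(⅓)) = -698/17/3 = -698*3/17 = -2094/17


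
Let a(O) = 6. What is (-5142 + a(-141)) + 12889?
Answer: 7753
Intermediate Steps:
(-5142 + a(-141)) + 12889 = (-5142 + 6) + 12889 = -5136 + 12889 = 7753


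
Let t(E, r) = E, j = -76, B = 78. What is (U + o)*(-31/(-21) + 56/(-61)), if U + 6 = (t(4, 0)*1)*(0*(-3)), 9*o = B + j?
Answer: -37180/11529 ≈ -3.2249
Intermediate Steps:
o = 2/9 (o = (78 - 76)/9 = (1/9)*2 = 2/9 ≈ 0.22222)
U = -6 (U = -6 + (4*1)*(0*(-3)) = -6 + 4*0 = -6 + 0 = -6)
(U + o)*(-31/(-21) + 56/(-61)) = (-6 + 2/9)*(-31/(-21) + 56/(-61)) = -52*(-31*(-1/21) + 56*(-1/61))/9 = -52*(31/21 - 56/61)/9 = -52/9*715/1281 = -37180/11529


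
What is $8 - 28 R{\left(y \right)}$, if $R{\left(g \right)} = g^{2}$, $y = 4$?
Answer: $-440$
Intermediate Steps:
$8 - 28 R{\left(y \right)} = 8 - 28 \cdot 4^{2} = 8 - 448 = -440$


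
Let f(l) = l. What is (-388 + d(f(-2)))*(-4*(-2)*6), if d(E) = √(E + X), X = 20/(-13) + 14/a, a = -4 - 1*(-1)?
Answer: -18624 + 128*I*√195/13 ≈ -18624.0 + 137.49*I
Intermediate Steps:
a = -3 (a = -4 + 1 = -3)
X = -242/39 (X = 20/(-13) + 14/(-3) = 20*(-1/13) + 14*(-⅓) = -20/13 - 14/3 = -242/39 ≈ -6.2051)
d(E) = √(-242/39 + E) (d(E) = √(E - 242/39) = √(-242/39 + E))
(-388 + d(f(-2)))*(-4*(-2)*6) = (-388 + √(-9438 + 1521*(-2))/39)*(-4*(-2)*6) = (-388 + √(-9438 - 3042)/39)*(8*6) = (-388 + √(-12480)/39)*48 = (-388 + (8*I*√195)/39)*48 = (-388 + 8*I*√195/39)*48 = -18624 + 128*I*√195/13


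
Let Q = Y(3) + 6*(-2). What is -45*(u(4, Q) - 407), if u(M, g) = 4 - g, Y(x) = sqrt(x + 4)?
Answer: 17595 + 45*sqrt(7) ≈ 17714.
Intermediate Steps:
Y(x) = sqrt(4 + x)
Q = -12 + sqrt(7) (Q = sqrt(4 + 3) + 6*(-2) = sqrt(7) - 12 = -12 + sqrt(7) ≈ -9.3542)
-45*(u(4, Q) - 407) = -45*((4 - (-12 + sqrt(7))) - 407) = -45*((4 + (12 - sqrt(7))) - 407) = -45*((16 - sqrt(7)) - 407) = -45*(-391 - sqrt(7)) = 17595 + 45*sqrt(7)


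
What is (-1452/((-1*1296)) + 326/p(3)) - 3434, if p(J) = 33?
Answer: -4066525/1188 ≈ -3423.0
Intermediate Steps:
(-1452/((-1*1296)) + 326/p(3)) - 3434 = (-1452/((-1*1296)) + 326/33) - 3434 = (-1452/(-1296) + 326*(1/33)) - 3434 = (-1452*(-1/1296) + 326/33) - 3434 = (121/108 + 326/33) - 3434 = 13067/1188 - 3434 = -4066525/1188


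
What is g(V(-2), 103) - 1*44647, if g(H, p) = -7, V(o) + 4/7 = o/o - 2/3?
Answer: -44654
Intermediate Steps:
V(o) = -5/21 (V(o) = -4/7 + (o/o - 2/3) = -4/7 + (1 - 2*1/3) = -4/7 + (1 - 2/3) = -4/7 + 1/3 = -5/21)
g(V(-2), 103) - 1*44647 = -7 - 1*44647 = -7 - 44647 = -44654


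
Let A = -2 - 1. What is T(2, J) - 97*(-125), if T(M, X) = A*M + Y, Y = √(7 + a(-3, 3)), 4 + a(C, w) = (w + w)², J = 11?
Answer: 12119 + √39 ≈ 12125.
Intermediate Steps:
a(C, w) = -4 + 4*w² (a(C, w) = -4 + (w + w)² = -4 + (2*w)² = -4 + 4*w²)
A = -3
Y = √39 (Y = √(7 + (-4 + 4*3²)) = √(7 + (-4 + 4*9)) = √(7 + (-4 + 36)) = √(7 + 32) = √39 ≈ 6.2450)
T(M, X) = √39 - 3*M (T(M, X) = -3*M + √39 = √39 - 3*M)
T(2, J) - 97*(-125) = (√39 - 3*2) - 97*(-125) = (√39 - 6) + 12125 = (-6 + √39) + 12125 = 12119 + √39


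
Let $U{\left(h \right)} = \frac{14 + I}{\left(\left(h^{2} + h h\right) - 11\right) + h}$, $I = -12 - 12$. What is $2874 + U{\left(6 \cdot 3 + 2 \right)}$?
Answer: $\frac{2325056}{809} \approx 2874.0$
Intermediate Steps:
$I = -24$ ($I = -12 - 12 = -24$)
$U{\left(h \right)} = - \frac{10}{-11 + h + 2 h^{2}}$ ($U{\left(h \right)} = \frac{14 - 24}{\left(\left(h^{2} + h h\right) - 11\right) + h} = - \frac{10}{\left(\left(h^{2} + h^{2}\right) - 11\right) + h} = - \frac{10}{\left(2 h^{2} - 11\right) + h} = - \frac{10}{\left(-11 + 2 h^{2}\right) + h} = - \frac{10}{-11 + h + 2 h^{2}}$)
$2874 + U{\left(6 \cdot 3 + 2 \right)} = 2874 - \frac{10}{-11 + \left(6 \cdot 3 + 2\right) + 2 \left(6 \cdot 3 + 2\right)^{2}} = 2874 - \frac{10}{-11 + \left(18 + 2\right) + 2 \left(18 + 2\right)^{2}} = 2874 - \frac{10}{-11 + 20 + 2 \cdot 20^{2}} = 2874 - \frac{10}{-11 + 20 + 2 \cdot 400} = 2874 - \frac{10}{-11 + 20 + 800} = 2874 - \frac{10}{809} = \frac{2325056}{809}$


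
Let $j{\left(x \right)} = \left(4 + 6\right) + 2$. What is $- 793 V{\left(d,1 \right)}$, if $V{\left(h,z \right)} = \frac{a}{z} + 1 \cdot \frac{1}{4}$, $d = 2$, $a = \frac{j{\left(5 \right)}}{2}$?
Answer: $- \frac{19825}{4} \approx -4956.3$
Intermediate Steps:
$j{\left(x \right)} = 12$ ($j{\left(x \right)} = 10 + 2 = 12$)
$a = 6$ ($a = \frac{12}{2} = 12 \cdot \frac{1}{2} = 6$)
$V{\left(h,z \right)} = \frac{1}{4} + \frac{6}{z}$ ($V{\left(h,z \right)} = \frac{6}{z} + 1 \cdot \frac{1}{4} = \frac{6}{z} + \frac{1}{4} = \frac{1}{4} + \frac{6}{z}$)
$- 793 V{\left(d,1 \right)} = - 793 \frac{24 + 1}{4 \cdot 1} = - 793 \cdot \frac{1}{4} \cdot 1 \cdot 25 = \left(-793\right) \frac{25}{4} = - \frac{19825}{4}$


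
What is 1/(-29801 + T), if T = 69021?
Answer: 1/39220 ≈ 2.5497e-5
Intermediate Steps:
1/(-29801 + T) = 1/(-29801 + 69021) = 1/39220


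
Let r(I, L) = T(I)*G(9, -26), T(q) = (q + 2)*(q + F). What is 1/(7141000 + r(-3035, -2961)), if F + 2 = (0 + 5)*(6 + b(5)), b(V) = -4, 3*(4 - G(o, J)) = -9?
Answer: 1/71407237 ≈ 1.4004e-8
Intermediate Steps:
G(o, J) = 7 (G(o, J) = 4 - ⅓*(-9) = 4 + 3 = 7)
F = 8 (F = -2 + (0 + 5)*(6 - 4) = -2 + 5*2 = -2 + 10 = 8)
T(q) = (2 + q)*(8 + q) (T(q) = (q + 2)*(q + 8) = (2 + q)*(8 + q))
r(I, L) = 112 + 7*I² + 70*I (r(I, L) = (16 + I² + 10*I)*7 = 112 + 7*I² + 70*I)
1/(7141000 + r(-3035, -2961)) = 1/(7141000 + (112 + 7*(-3035)² + 70*(-3035))) = 1/(7141000 + (112 + 7*9211225 - 212450)) = 1/(7141000 + (112 + 64478575 - 212450)) = 1/(7141000 + 64266237) = 1/71407237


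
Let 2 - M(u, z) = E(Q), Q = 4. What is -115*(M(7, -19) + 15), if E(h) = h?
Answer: -1495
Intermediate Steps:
M(u, z) = -2 (M(u, z) = 2 - 1*4 = 2 - 4 = -2)
-115*(M(7, -19) + 15) = -115*(-2 + 15) = -115*13 = -1495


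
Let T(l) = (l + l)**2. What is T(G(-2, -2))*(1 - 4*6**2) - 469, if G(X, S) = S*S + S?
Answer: -2757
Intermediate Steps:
G(X, S) = S + S**2 (G(X, S) = S**2 + S = S + S**2)
T(l) = 4*l**2 (T(l) = (2*l)**2 = 4*l**2)
T(G(-2, -2))*(1 - 4*6**2) - 469 = (4*(-2*(1 - 2))**2)*(1 - 4*6**2) - 469 = (4*(-2*(-1))**2)*(1 - 4*36) - 469 = (4*2**2)*(1 - 144) - 469 = (4*4)*(-143) - 469 = 16*(-143) - 469 = -2288 - 469 = -2757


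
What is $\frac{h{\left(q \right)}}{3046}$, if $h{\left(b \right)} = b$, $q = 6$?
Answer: $\frac{3}{1523} \approx 0.0019698$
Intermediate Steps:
$\frac{h{\left(q \right)}}{3046} = \frac{6}{3046} = 6 \cdot \frac{1}{3046} = \frac{3}{1523}$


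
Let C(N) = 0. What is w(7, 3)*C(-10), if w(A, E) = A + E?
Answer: 0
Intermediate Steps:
w(7, 3)*C(-10) = (7 + 3)*0 = 10*0 = 0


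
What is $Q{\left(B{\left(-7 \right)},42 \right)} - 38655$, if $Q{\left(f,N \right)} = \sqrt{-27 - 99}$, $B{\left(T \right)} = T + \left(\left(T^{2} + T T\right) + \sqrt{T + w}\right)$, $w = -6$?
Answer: $-38655 + 3 i \sqrt{14} \approx -38655.0 + 11.225 i$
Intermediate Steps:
$B{\left(T \right)} = T + \sqrt{-6 + T} + 2 T^{2}$ ($B{\left(T \right)} = T + \left(\left(T^{2} + T T\right) + \sqrt{T - 6}\right) = T + \left(\left(T^{2} + T^{2}\right) + \sqrt{-6 + T}\right) = T + \left(2 T^{2} + \sqrt{-6 + T}\right) = T + \left(\sqrt{-6 + T} + 2 T^{2}\right) = T + \sqrt{-6 + T} + 2 T^{2}$)
$Q{\left(f,N \right)} = 3 i \sqrt{14}$ ($Q{\left(f,N \right)} = \sqrt{-126} = 3 i \sqrt{14}$)
$Q{\left(B{\left(-7 \right)},42 \right)} - 38655 = 3 i \sqrt{14} - 38655 = -38655 + 3 i \sqrt{14}$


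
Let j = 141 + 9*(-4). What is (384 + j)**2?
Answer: 239121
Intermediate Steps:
j = 105 (j = 141 - 36 = 105)
(384 + j)**2 = (384 + 105)**2 = 489**2 = 239121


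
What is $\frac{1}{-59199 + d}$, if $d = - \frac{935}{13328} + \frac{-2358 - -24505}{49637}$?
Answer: $- \frac{794192}{47015073571} \approx -1.6892 \cdot 10^{-5}$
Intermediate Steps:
$d = \frac{298637}{794192}$ ($d = \left(-935\right) \frac{1}{13328} + \left(-2358 + 24505\right) \frac{1}{49637} = - \frac{55}{784} + 22147 \cdot \frac{1}{49637} = - \frac{55}{784} + \frac{22147}{49637} = \frac{298637}{794192} \approx 0.37603$)
$\frac{1}{-59199 + d} = \frac{1}{-59199 + \frac{298637}{794192}} = \frac{1}{- \frac{47015073571}{794192}} = - \frac{794192}{47015073571}$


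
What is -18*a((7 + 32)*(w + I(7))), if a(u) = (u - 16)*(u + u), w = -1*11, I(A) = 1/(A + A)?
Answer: -332475273/49 ≈ -6.7852e+6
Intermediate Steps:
I(A) = 1/(2*A)
w = -11
a(u) = 2*u*(-16 + u) (a(u) = (-16 + u)*(2*u) = 2*u*(-16 + u))
-18*a((7 + 32)*(w + I(7))) = -36*(7 + 32)*(-11 + (½)/7)*(-16 + (7 + 32)*(-11 + (½)/7)) = -36*39*(-11 + (½)*(⅐))*(-16 + 39*(-11 + (½)*(⅐))) = -36*39*(-11 + 1/14)*(-16 + 39*(-11 + 1/14)) = -36*39*(-153/14)*(-16 + 39*(-153/14)) = -36*(-5967)*(-16 - 5967/14)/14 = -36*(-5967)*(-6191)/(14*14) = -18*36941697/98 = -332475273/49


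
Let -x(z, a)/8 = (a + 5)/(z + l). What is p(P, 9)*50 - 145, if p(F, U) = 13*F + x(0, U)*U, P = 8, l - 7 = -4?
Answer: -11745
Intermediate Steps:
l = 3 (l = 7 - 4 = 3)
x(z, a) = -8*(5 + a)/(3 + z) (x(z, a) = -8*(a + 5)/(z + 3) = -8*(5 + a)/(3 + z))
p(F, U) = 13*F + U*(-40/3 - 8*U/3) (p(F, U) = 13*F + (8*(-5 - U)/(3 + 0))*U = 13*F + (8*(-5 - U)/3)*U = 13*F + (8*(⅓)*(-5 - U))*U = 13*F + (-40/3 - 8*U/3)*U = 13*F + U*(-40/3 - 8*U/3))
p(P, 9)*50 - 145 = (13*8 - 8/3*9*(5 + 9))*50 - 145 = (104 - 8/3*9*14)*50 - 145 = (104 - 336)*50 - 145 = -232*50 - 145 = -11600 - 145 = -11745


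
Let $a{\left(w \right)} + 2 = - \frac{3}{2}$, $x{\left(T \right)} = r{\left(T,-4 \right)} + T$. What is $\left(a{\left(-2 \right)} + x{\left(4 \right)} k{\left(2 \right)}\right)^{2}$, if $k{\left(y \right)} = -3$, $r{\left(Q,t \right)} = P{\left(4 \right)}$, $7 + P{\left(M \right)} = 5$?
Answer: $\frac{361}{4} \approx 90.25$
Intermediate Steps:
$P{\left(M \right)} = -2$ ($P{\left(M \right)} = -7 + 5 = -2$)
$r{\left(Q,t \right)} = -2$
$x{\left(T \right)} = -2 + T$
$a{\left(w \right)} = - \frac{7}{2}$ ($a{\left(w \right)} = -2 - \frac{3}{2} = - \frac{7}{2}$)
$\left(a{\left(-2 \right)} + x{\left(4 \right)} k{\left(2 \right)}\right)^{2} = \left(- \frac{7}{2} + \left(-2 + 4\right) \left(-3\right)\right)^{2} = \left(- \frac{7}{2} + 2 \left(-3\right)\right)^{2} = \left(- \frac{7}{2} - 6\right)^{2} = \left(- \frac{19}{2}\right)^{2} = \frac{361}{4}$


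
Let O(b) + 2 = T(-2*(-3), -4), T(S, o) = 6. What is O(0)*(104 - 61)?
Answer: 172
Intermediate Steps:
O(b) = 4 (O(b) = -2 + 6 = 4)
O(0)*(104 - 61) = 4*(104 - 61) = 4*43 = 172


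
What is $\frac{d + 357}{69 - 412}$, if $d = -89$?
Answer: $- \frac{268}{343} \approx -0.78134$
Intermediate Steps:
$\frac{d + 357}{69 - 412} = \frac{-89 + 357}{69 - 412} = \frac{268}{-343} = 268 \left(- \frac{1}{343}\right) = - \frac{268}{343}$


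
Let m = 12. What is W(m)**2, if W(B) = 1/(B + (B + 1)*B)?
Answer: 1/28224 ≈ 3.5431e-5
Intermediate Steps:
W(B) = 1/(B + B*(1 + B)) (W(B) = 1/(B + (1 + B)*B) = 1/(B + B*(1 + B)))
W(m)**2 = (1/(12*(2 + 12)))**2 = ((1/12)/14)**2 = ((1/12)*(1/14))**2 = (1/168)**2 = 1/28224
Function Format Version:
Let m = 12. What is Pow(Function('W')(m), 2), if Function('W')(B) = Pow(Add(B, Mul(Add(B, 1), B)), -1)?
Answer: Rational(1, 28224) ≈ 3.5431e-5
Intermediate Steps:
Function('W')(B) = Pow(Add(B, Mul(B, Add(1, B))), -1) (Function('W')(B) = Pow(Add(B, Mul(Add(1, B), B)), -1) = Pow(Add(B, Mul(B, Add(1, B))), -1))
Pow(Function('W')(m), 2) = Pow(Mul(Pow(12, -1), Pow(Add(2, 12), -1)), 2) = Pow(Mul(Rational(1, 12), Pow(14, -1)), 2) = Pow(Mul(Rational(1, 12), Rational(1, 14)), 2) = Pow(Rational(1, 168), 2) = Rational(1, 28224)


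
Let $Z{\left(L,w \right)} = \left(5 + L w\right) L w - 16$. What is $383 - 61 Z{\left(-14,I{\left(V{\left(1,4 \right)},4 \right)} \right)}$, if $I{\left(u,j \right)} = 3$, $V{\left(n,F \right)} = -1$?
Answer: $-93435$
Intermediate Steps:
$Z{\left(L,w \right)} = -16 + L w \left(5 + L w\right)$ ($Z{\left(L,w \right)} = L \left(5 + L w\right) w - 16 = L w \left(5 + L w\right) - 16 = -16 + L w \left(5 + L w\right)$)
$383 - 61 Z{\left(-14,I{\left(V{\left(1,4 \right)},4 \right)} \right)} = 383 - 61 \left(-16 + \left(-14\right)^{2} \cdot 3^{2} + 5 \left(-14\right) 3\right) = 383 - 61 \left(-16 + 196 \cdot 9 - 210\right) = 383 - 61 \left(-16 + 1764 - 210\right) = 383 - 93818 = -93435$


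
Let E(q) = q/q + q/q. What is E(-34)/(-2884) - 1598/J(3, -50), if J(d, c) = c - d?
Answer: 2304263/76426 ≈ 30.150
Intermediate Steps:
E(q) = 2 (E(q) = 1 + 1 = 2)
E(-34)/(-2884) - 1598/J(3, -50) = 2/(-2884) - 1598/(-50 - 1*3) = 2*(-1/2884) - 1598/(-50 - 3) = -1/1442 - 1598/(-53) = -1/1442 - 1598*(-1/53) = -1/1442 + 1598/53 = 2304263/76426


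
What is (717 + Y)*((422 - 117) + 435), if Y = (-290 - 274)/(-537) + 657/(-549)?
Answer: 5792219760/10919 ≈ 5.3047e+5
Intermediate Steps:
Y = -1599/10919 (Y = -564*(-1/537) + 657*(-1/549) = 188/179 - 73/61 = -1599/10919 ≈ -0.14644)
(717 + Y)*((422 - 117) + 435) = (717 - 1599/10919)*((422 - 117) + 435) = 7827324*(305 + 435)/10919 = (7827324/10919)*740 = 5792219760/10919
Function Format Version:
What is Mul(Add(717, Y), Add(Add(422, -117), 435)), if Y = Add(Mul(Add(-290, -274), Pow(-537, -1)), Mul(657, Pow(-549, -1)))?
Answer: Rational(5792219760, 10919) ≈ 5.3047e+5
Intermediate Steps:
Y = Rational(-1599, 10919) (Y = Add(Mul(-564, Rational(-1, 537)), Mul(657, Rational(-1, 549))) = Add(Rational(188, 179), Rational(-73, 61)) = Rational(-1599, 10919) ≈ -0.14644)
Mul(Add(717, Y), Add(Add(422, -117), 435)) = Mul(Add(717, Rational(-1599, 10919)), Add(Add(422, -117), 435)) = Mul(Rational(7827324, 10919), Add(305, 435)) = Mul(Rational(7827324, 10919), 740) = Rational(5792219760, 10919)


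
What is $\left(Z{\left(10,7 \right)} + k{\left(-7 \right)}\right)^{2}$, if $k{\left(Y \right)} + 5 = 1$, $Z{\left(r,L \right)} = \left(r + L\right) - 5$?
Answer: $64$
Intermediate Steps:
$Z{\left(r,L \right)} = -5 + L + r$ ($Z{\left(r,L \right)} = \left(L + r\right) - 5 = -5 + L + r$)
$k{\left(Y \right)} = -4$ ($k{\left(Y \right)} = -5 + 1 = -4$)
$\left(Z{\left(10,7 \right)} + k{\left(-7 \right)}\right)^{2} = \left(\left(-5 + 7 + 10\right) - 4\right)^{2} = \left(12 - 4\right)^{2} = 8^{2} = 64$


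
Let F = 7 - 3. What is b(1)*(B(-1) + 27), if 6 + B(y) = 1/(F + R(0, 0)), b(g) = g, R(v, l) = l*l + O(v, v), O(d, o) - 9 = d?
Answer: 274/13 ≈ 21.077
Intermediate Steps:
O(d, o) = 9 + d
R(v, l) = 9 + v + l² (R(v, l) = l*l + (9 + v) = l² + (9 + v) = 9 + v + l²)
F = 4
B(y) = -77/13 (B(y) = -6 + 1/(4 + (9 + 0 + 0²)) = -6 + 1/(4 + (9 + 0 + 0)) = -6 + 1/(4 + 9) = -6 + 1/13 = -77/13)
b(1)*(B(-1) + 27) = 1*(-77/13 + 27) = 1*(274/13) = 274/13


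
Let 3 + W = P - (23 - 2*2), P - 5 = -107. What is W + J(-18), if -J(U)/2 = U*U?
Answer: -772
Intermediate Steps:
J(U) = -2*U**2 (J(U) = -2*U*U = -2*U**2)
P = -102 (P = 5 - 107 = -102)
W = -124 (W = -3 + (-102 - (23 - 2*2)) = -3 + (-102 - (23 - 4)) = -3 + (-102 - 1*19) = -3 + (-102 - 19) = -3 - 121 = -124)
W + J(-18) = -124 - 2*(-18)**2 = -124 - 2*324 = -124 - 648 = -772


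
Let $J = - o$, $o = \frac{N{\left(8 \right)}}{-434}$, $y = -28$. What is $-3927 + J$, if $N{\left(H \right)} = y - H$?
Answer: $- \frac{852177}{217} \approx -3927.1$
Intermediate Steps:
$N{\left(H \right)} = -28 - H$
$o = \frac{18}{217}$ ($o = \frac{-28 - 8}{-434} = \left(-28 - 8\right) \left(- \frac{1}{434}\right) = \left(-36\right) \left(- \frac{1}{434}\right) = \frac{18}{217} \approx 0.082949$)
$J = - \frac{18}{217}$ ($J = \left(-1\right) \frac{18}{217} = - \frac{18}{217} \approx -0.082949$)
$-3927 + J = -3927 - \frac{18}{217} = - \frac{852177}{217}$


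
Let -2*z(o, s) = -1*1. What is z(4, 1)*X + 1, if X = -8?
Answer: -3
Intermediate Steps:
z(o, s) = ½ (z(o, s) = -(-1)/2 = -½*(-1) = ½)
z(4, 1)*X + 1 = (½)*(-8) + 1 = -4 + 1 = -3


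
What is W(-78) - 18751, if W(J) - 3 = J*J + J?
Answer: -12742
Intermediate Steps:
W(J) = 3 + J + J² (W(J) = 3 + (J*J + J) = 3 + (J² + J) = 3 + (J + J²) = 3 + J + J²)
W(-78) - 18751 = (3 - 78 + (-78)²) - 18751 = (3 - 78 + 6084) - 18751 = 6009 - 18751 = -12742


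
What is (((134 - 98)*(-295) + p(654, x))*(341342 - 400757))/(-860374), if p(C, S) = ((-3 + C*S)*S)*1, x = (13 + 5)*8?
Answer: 402545299590/430187 ≈ 9.3575e+5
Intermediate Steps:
x = 144 (x = 18*8 = 144)
p(C, S) = S*(-3 + C*S) (p(C, S) = (S*(-3 + C*S))*1 = S*(-3 + C*S))
(((134 - 98)*(-295) + p(654, x))*(341342 - 400757))/(-860374) = (((134 - 98)*(-295) + 144*(-3 + 654*144))*(341342 - 400757))/(-860374) = ((36*(-295) + 144*(-3 + 94176))*(-59415))*(-1/860374) = ((-10620 + 144*94173)*(-59415))*(-1/860374) = ((-10620 + 13560912)*(-59415))*(-1/860374) = (13550292*(-59415))*(-1/860374) = -805090599180*(-1/860374) = 402545299590/430187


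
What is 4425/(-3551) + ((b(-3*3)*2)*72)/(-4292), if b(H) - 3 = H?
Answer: -3981009/3810223 ≈ -1.0448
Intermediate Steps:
b(H) = 3 + H
4425/(-3551) + ((b(-3*3)*2)*72)/(-4292) = 4425/(-3551) + (((3 - 3*3)*2)*72)/(-4292) = 4425*(-1/3551) + (((3 - 9)*2)*72)*(-1/4292) = -4425/3551 + (-6*2*72)*(-1/4292) = -4425/3551 - 12*72*(-1/4292) = -4425/3551 - 864*(-1/4292) = -4425/3551 + 216/1073 = -3981009/3810223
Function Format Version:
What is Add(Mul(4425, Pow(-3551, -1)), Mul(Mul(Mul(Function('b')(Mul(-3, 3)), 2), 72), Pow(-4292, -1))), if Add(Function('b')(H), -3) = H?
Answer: Rational(-3981009, 3810223) ≈ -1.0448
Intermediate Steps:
Function('b')(H) = Add(3, H)
Add(Mul(4425, Pow(-3551, -1)), Mul(Mul(Mul(Function('b')(Mul(-3, 3)), 2), 72), Pow(-4292, -1))) = Add(Mul(4425, Pow(-3551, -1)), Mul(Mul(Mul(Add(3, Mul(-3, 3)), 2), 72), Pow(-4292, -1))) = Add(Mul(4425, Rational(-1, 3551)), Mul(Mul(Mul(Add(3, -9), 2), 72), Rational(-1, 4292))) = Add(Rational(-4425, 3551), Mul(Mul(Mul(-6, 2), 72), Rational(-1, 4292))) = Add(Rational(-4425, 3551), Mul(Mul(-12, 72), Rational(-1, 4292))) = Add(Rational(-4425, 3551), Mul(-864, Rational(-1, 4292))) = Add(Rational(-4425, 3551), Rational(216, 1073)) = Rational(-3981009, 3810223)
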